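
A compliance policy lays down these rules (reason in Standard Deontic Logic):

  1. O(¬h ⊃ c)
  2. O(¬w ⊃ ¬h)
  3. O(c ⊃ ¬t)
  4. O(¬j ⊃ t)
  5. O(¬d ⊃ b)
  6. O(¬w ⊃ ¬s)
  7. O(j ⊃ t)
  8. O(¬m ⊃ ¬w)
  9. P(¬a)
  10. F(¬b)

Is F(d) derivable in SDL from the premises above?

No

Premise 5 is O(¬d ⊃ b); even if O(b) held, inferring O(¬d) would be affirming the consequent — invalid.
No other premise forces O(¬d). An ideal world satisfying every premise can still have d true, so F(d) is not derivable.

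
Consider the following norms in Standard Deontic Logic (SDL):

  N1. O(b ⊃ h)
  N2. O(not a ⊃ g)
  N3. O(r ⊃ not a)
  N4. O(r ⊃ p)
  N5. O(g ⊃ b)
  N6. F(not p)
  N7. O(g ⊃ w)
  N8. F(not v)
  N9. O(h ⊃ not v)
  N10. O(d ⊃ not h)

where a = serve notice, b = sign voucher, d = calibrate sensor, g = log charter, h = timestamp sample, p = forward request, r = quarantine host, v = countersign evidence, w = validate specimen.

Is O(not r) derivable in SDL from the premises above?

Yes

F(not v) at premise 8 means O(v).
Premise 9 is O(h ⊃ not v); contrapositively O(v ⊃ not h). Since O(v) holds, K gives O(not h).
The contrapositive of premise 1 (O(b ⊃ h)) is O(not h ⊃ not b), and O(not h) is already established, so O(not b).
Premise 5 is O(g ⊃ b); contrapositively O(not b ⊃ not g). Since O(not b) holds, K gives O(not g).
Premise 2 is O(not a ⊃ g); contrapositively O(not g ⊃ a). Since O(not g) holds, K gives O(a).
Premise 3, O(r ⊃ not a), contraposes to O(a ⊃ not r); with O(a) we get O(not r).
Premises 4, 6, 7, 10 do not contribute to this derivation.
So O(not r) follows.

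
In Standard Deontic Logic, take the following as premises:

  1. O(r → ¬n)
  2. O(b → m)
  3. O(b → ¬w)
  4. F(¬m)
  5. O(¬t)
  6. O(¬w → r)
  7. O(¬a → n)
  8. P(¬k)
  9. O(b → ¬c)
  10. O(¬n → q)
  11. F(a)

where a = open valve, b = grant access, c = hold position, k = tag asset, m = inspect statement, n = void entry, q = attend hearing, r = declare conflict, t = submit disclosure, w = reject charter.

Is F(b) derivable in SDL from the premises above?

Premise 11, F(a), is equivalent to O(¬a).
With premise 7, O(¬a → n), the K-axiom yields O(n).
Premise 1, O(r → ¬n), contraposes to O(n → ¬r); with O(n) we get O(¬r).
The contrapositive of premise 6 (O(¬w → r)) is O(¬r → w), and O(¬r) is already established, so O(w).
Premise 3 is O(b → ¬w); contrapositively O(w → ¬b). Since O(w) holds, K gives O(¬b).
Premises 2, 4, 5, 8, 9, 10 do not contribute to this derivation.
So O(¬b) holds, i.e. F(b). The claim follows.

Yes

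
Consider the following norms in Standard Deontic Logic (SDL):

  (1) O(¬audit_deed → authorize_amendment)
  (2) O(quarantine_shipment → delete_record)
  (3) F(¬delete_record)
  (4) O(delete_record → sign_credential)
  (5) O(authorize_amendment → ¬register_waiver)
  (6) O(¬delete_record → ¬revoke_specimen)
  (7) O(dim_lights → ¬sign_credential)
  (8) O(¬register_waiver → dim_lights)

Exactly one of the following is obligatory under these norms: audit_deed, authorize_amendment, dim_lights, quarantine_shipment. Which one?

Premise 3 is F(¬delete_record), i.e. O(delete_record).
From O(delete_record) and premise 4, O(delete_record → sign_credential), we obtain O(sign_credential).
Premise 7, O(dim_lights → ¬sign_credential), contraposes to O(sign_credential → ¬dim_lights); with O(sign_credential) we get O(¬dim_lights).
Premise 8 is O(¬register_waiver → dim_lights); contrapositively O(¬dim_lights → register_waiver). Since O(¬dim_lights) holds, K gives O(register_waiver).
The contrapositive of premise 5 (O(authorize_amendment → ¬register_waiver)) is O(register_waiver → ¬authorize_amendment), and O(register_waiver) is already established, so O(¬authorize_amendment).
Premise 1, O(¬audit_deed → authorize_amendment), contraposes to O(¬authorize_amendment → audit_deed); with O(¬authorize_amendment) we get O(audit_deed).
So O(audit_deed) holds — audit_deed is obligatory. None of the other listed options is made obligatory by any chain of premises.

audit_deed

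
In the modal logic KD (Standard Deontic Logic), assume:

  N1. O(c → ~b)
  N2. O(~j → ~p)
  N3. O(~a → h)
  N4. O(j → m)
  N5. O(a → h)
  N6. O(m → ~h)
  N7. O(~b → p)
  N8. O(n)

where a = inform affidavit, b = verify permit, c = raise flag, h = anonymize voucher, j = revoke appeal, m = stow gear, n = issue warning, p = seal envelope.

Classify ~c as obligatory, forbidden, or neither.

By case analysis on ~a: premise 3 gives O(~a → h) and premise 5 gives O(a → h), so O(h) either way.
Premise 6 is O(m → ~h); contrapositively O(h → ~m). Since O(h) holds, K gives O(~m).
Premise 4 is O(j → m); contrapositively O(~m → ~j). Since O(~m) holds, K gives O(~j).
Premise 2 is O(~j → ~p); since O(~j), deontic closure gives O(~p).
Premise 7 is O(~b → p); contrapositively O(~p → b). Since O(~p) holds, K gives O(b).
The contrapositive of premise 1 (O(c → ~b)) is O(b → ~c), and O(b) is already established, so O(~c).
Premise 8 does not contribute to this derivation.
Hence ~c is obligatory.

Obligatory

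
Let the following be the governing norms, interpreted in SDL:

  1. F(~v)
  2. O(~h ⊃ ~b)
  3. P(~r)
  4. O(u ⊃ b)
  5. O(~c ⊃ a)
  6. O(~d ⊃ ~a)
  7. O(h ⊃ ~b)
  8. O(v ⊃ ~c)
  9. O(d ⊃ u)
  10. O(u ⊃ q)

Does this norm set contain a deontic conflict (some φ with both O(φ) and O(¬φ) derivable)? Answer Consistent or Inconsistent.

Inconsistent

Premises 2 and 7 cover both cases: O(~h ⊃ ~b) and O(h ⊃ ~b). Since ~h ∨ h is a tautology, O(~b) follows.
Premise 4 is O(u ⊃ b); contrapositively O(~b ⊃ ~u). Since O(~b) holds, K gives O(~u).
Premise 9 is O(d ⊃ u); contrapositively O(~u ⊃ ~d). Since O(~u) holds, K gives O(~d).
Applying K to premise 6 (O(~d ⊃ ~a)) and O(~d) yields O(~a).
Premise 5, O(~c ⊃ a), contraposes to O(~a ⊃ c); with O(~a) we get O(c).
Premise 8, O(v ⊃ ~c), contraposes to O(c ⊃ ~v); with O(c) we get O(~v).
However, F(~v) at premise 1 amounts to O(v).
We now have both O(~v) and O(v) — v is simultaneously obligatory and forbidden, violating the D-axiom.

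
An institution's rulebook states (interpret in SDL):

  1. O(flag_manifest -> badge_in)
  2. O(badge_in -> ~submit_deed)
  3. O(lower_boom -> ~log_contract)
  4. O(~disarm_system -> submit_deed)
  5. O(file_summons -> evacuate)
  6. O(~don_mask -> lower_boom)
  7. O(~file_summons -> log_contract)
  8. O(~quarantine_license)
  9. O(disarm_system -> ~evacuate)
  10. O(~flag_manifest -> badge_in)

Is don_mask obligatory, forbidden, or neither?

Obligatory

Premises 10 and 1 cover both cases: O(~flag_manifest -> badge_in) and O(flag_manifest -> badge_in). Since ~flag_manifest ∨ flag_manifest is a tautology, O(badge_in) follows.
From O(badge_in) and premise 2, O(badge_in -> ~submit_deed), we obtain O(~submit_deed).
Premise 4, O(~disarm_system -> submit_deed), contraposes to O(~submit_deed -> disarm_system); with O(~submit_deed) we get O(disarm_system).
With premise 9, O(disarm_system -> ~evacuate), the K-axiom yields O(~evacuate).
Premise 5, O(file_summons -> evacuate), contraposes to O(~evacuate -> ~file_summons); with O(~evacuate) we get O(~file_summons).
From O(~file_summons) and premise 7, O(~file_summons -> log_contract), we obtain O(log_contract).
The contrapositive of premise 3 (O(lower_boom -> ~log_contract)) is O(log_contract -> ~lower_boom), and O(log_contract) is already established, so O(~lower_boom).
Premise 6, O(~don_mask -> lower_boom), contraposes to O(~lower_boom -> don_mask); with O(~lower_boom) we get O(don_mask).
Premise 8 does not contribute to this derivation.
Hence don_mask is obligatory.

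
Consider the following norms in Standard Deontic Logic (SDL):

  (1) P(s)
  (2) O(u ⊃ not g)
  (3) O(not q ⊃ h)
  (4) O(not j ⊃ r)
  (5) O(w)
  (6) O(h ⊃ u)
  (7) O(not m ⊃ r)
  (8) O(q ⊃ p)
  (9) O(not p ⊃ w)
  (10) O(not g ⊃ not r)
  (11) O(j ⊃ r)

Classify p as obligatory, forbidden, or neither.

Obligatory

By case analysis on j: premise 11 gives O(j ⊃ r) and premise 4 gives O(not j ⊃ r), so O(r) either way.
Premise 10, O(not g ⊃ not r), contraposes to O(r ⊃ g); with O(r) we get O(g).
The contrapositive of premise 2 (O(u ⊃ not g)) is O(g ⊃ not u), and O(g) is already established, so O(not u).
The contrapositive of premise 6 (O(h ⊃ u)) is O(not u ⊃ not h), and O(not u) is already established, so O(not h).
The contrapositive of premise 3 (O(not q ⊃ h)) is O(not h ⊃ q), and O(not h) is already established, so O(q).
Applying K to premise 8 (O(q ⊃ p)) and O(q) yields O(p).
Premises 1, 5, 7, 9 do not contribute to this derivation.
Hence p is obligatory.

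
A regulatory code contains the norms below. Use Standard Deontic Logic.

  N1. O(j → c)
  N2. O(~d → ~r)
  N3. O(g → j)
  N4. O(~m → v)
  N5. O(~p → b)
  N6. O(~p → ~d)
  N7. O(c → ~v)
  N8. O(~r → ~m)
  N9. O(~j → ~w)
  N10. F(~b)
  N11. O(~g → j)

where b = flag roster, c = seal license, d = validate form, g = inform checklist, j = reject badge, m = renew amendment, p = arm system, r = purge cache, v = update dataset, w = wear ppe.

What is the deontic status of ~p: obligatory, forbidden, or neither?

Premises 3 and 11 cover both cases: O(g → j) and O(~g → j). Since g ∨ ~g is a tautology, O(j) follows.
With premise 1, O(j → c), the K-axiom yields O(c).
With premise 7, O(c → ~v), the K-axiom yields O(~v).
Premise 4 is O(~m → v); contrapositively O(~v → m). Since O(~v) holds, K gives O(m).
The contrapositive of premise 8 (O(~r → ~m)) is O(m → r), and O(m) is already established, so O(r).
Premise 2, O(~d → ~r), contraposes to O(r → d); with O(r) we get O(d).
Premise 6 is O(~p → ~d); contrapositively O(d → p). Since O(d) holds, K gives O(p).
Premises 5, 9, 10 do not contribute to this derivation.
Thus O(p), which is F(~p): ~p is forbidden.

Forbidden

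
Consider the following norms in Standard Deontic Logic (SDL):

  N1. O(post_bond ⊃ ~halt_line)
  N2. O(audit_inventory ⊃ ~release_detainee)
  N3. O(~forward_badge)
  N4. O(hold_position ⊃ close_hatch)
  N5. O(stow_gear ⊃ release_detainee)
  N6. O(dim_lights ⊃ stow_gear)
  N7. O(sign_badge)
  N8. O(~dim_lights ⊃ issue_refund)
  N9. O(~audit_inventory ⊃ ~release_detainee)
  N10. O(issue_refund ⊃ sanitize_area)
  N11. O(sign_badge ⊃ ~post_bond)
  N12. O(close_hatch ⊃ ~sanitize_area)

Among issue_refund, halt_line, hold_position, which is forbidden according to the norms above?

Premises 2 and 9 cover both cases: O(audit_inventory ⊃ ~release_detainee) and O(~audit_inventory ⊃ ~release_detainee). Since audit_inventory ∨ ~audit_inventory is a tautology, O(~release_detainee) follows.
Premise 5 is O(stow_gear ⊃ release_detainee); contrapositively O(~release_detainee ⊃ ~stow_gear). Since O(~release_detainee) holds, K gives O(~stow_gear).
Premise 6 is O(dim_lights ⊃ stow_gear); contrapositively O(~stow_gear ⊃ ~dim_lights). Since O(~stow_gear) holds, K gives O(~dim_lights).
Premise 8 is O(~dim_lights ⊃ issue_refund); since O(~dim_lights), deontic closure gives O(issue_refund).
With premise 10, O(issue_refund ⊃ sanitize_area), the K-axiom yields O(sanitize_area).
Premise 12 is O(close_hatch ⊃ ~sanitize_area); contrapositively O(sanitize_area ⊃ ~close_hatch). Since O(sanitize_area) holds, K gives O(~close_hatch).
Premise 4 is O(hold_position ⊃ close_hatch); contrapositively O(~close_hatch ⊃ ~hold_position). Since O(~close_hatch) holds, K gives O(~hold_position).
So O(~hold_position) holds, i.e. hold_position is forbidden. None of the other listed options is forbidden under the premises.

hold_position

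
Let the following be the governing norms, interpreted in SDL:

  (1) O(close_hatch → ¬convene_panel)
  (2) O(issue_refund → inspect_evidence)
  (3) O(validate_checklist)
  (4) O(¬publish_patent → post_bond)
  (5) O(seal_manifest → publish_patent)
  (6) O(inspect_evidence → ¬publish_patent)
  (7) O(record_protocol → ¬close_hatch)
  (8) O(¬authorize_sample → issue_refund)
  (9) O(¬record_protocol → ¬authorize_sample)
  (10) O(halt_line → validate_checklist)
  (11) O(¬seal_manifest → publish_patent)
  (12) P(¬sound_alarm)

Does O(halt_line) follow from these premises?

Premise 10 is O(halt_line → validate_checklist); even if O(validate_checklist) held, inferring O(halt_line) would be affirming the consequent — invalid.
No other premise forces O(halt_line). An ideal world satisfying every premise can still have halt_line false, so O(halt_line) is not derivable.

No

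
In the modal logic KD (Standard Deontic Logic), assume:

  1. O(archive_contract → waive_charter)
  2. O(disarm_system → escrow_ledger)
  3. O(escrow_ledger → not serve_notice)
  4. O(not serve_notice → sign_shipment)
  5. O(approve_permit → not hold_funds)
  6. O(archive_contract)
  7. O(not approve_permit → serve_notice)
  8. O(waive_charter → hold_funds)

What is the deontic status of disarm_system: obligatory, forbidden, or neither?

Forbidden

Premise 6 states O(archive_contract) outright.
With premise 1, O(archive_contract → waive_charter), the K-axiom yields O(waive_charter).
Premise 8 is O(waive_charter → hold_funds); since O(waive_charter), deontic closure gives O(hold_funds).
Premise 5, O(approve_permit → not hold_funds), contraposes to O(hold_funds → not approve_permit); with O(hold_funds) we get O(not approve_permit).
Applying K to premise 7 (O(not approve_permit → serve_notice)) and O(not approve_permit) yields O(serve_notice).
Premise 3, O(escrow_ledger → not serve_notice), contraposes to O(serve_notice → not escrow_ledger); with O(serve_notice) we get O(not escrow_ledger).
Premise 2, O(disarm_system → escrow_ledger), contraposes to O(not escrow_ledger → not disarm_system); with O(not escrow_ledger) we get O(not disarm_system).
Premise 4 does not contribute to this derivation.
Thus O(not disarm_system), which is F(disarm_system): disarm_system is forbidden.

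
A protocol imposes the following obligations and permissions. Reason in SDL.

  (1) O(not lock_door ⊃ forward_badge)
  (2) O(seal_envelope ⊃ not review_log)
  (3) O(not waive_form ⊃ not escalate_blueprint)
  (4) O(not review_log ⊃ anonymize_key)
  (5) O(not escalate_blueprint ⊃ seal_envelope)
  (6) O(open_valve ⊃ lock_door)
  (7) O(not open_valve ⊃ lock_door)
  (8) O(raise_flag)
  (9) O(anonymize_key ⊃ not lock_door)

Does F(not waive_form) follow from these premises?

Yes

Premises 6 and 7 cover both cases: O(open_valve ⊃ lock_door) and O(not open_valve ⊃ lock_door). Since open_valve ∨ not open_valve is a tautology, O(lock_door) follows.
Premise 9, O(anonymize_key ⊃ not lock_door), contraposes to O(lock_door ⊃ not anonymize_key); with O(lock_door) we get O(not anonymize_key).
Premise 4, O(not review_log ⊃ anonymize_key), contraposes to O(not anonymize_key ⊃ review_log); with O(not anonymize_key) we get O(review_log).
Premise 2 is O(seal_envelope ⊃ not review_log); contrapositively O(review_log ⊃ not seal_envelope). Since O(review_log) holds, K gives O(not seal_envelope).
The contrapositive of premise 5 (O(not escalate_blueprint ⊃ seal_envelope)) is O(not seal_envelope ⊃ escalate_blueprint), and O(not seal_envelope) is already established, so O(escalate_blueprint).
Premise 3 is O(not waive_form ⊃ not escalate_blueprint); contrapositively O(escalate_blueprint ⊃ waive_form). Since O(escalate_blueprint) holds, K gives O(waive_form).
Premises 1, 8 do not contribute to this derivation.
So O(waive_form) holds, i.e. F(not waive_form). The claim follows.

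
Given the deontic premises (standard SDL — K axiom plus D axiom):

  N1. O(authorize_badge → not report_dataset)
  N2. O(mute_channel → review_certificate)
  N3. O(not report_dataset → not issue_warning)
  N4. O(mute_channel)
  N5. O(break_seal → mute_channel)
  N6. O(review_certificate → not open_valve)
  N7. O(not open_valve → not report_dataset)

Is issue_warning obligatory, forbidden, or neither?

Premise 4 gives O(mute_channel).
Applying K to premise 2 (O(mute_channel → review_certificate)) and O(mute_channel) yields O(review_certificate).
With premise 6, O(review_certificate → not open_valve), the K-axiom yields O(not open_valve).
Premise 7 is O(not open_valve → not report_dataset); since O(not open_valve), deontic closure gives O(not report_dataset).
Applying K to premise 3 (O(not report_dataset → not issue_warning)) and O(not report_dataset) yields O(not issue_warning).
Premises 1, 5 do not contribute to this derivation.
Thus O(not issue_warning), which is F(issue_warning): issue_warning is forbidden.

Forbidden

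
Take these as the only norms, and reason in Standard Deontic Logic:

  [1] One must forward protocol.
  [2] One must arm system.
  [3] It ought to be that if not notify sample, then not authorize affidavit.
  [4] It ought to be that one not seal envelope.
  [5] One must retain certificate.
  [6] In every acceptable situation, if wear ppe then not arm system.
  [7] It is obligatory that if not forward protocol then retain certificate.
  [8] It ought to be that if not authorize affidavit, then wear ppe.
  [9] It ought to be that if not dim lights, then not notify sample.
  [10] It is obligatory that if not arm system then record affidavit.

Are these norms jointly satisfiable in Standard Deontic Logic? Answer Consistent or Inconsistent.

Consistent

Premise 7 is O(¬forward_protocol → retain_certificate); even if O(retain_certificate) held, inferring O(¬forward_protocol) would be affirming the consequent — invalid.
So O(¬forward_protocol) is not derivable, and the apparent clash with O(forward_protocol) does not arise.
A world satisfying every obligation exists (e.g. arm_system=true, authorize_affidavit=true, dim_lights=true, forward_protocol=true, notify_sample=true, record_affidavit=false, retain_certificate=true, seal_envelope=false, wear_ppe=false); no atom is both obligatory and forbidden, so the set is consistent.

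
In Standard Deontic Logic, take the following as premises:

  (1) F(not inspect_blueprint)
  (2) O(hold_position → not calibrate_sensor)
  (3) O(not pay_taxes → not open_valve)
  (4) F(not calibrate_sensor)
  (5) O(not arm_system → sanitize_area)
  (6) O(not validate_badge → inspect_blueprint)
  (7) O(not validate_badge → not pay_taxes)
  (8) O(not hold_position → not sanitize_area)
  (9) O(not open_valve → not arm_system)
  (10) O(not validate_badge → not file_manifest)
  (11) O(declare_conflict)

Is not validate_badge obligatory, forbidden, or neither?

F(not calibrate_sensor) at premise 4 means O(calibrate_sensor).
Premise 2, O(hold_position → not calibrate_sensor), contraposes to O(calibrate_sensor → not hold_position); with O(calibrate_sensor) we get O(not hold_position).
With premise 8, O(not hold_position → not sanitize_area), the K-axiom yields O(not sanitize_area).
Premise 5, O(not arm_system → sanitize_area), contraposes to O(not sanitize_area → arm_system); with O(not sanitize_area) we get O(arm_system).
The contrapositive of premise 9 (O(not open_valve → not arm_system)) is O(arm_system → open_valve), and O(arm_system) is already established, so O(open_valve).
Premise 3 is O(not pay_taxes → not open_valve); contrapositively O(open_valve → pay_taxes). Since O(open_valve) holds, K gives O(pay_taxes).
Premise 7 is O(not validate_badge → not pay_taxes); contrapositively O(pay_taxes → validate_badge). Since O(pay_taxes) holds, K gives O(validate_badge).
Premises 1, 6, 10, 11 do not contribute to this derivation.
Thus O(validate_badge), which is F(not validate_badge): not validate_badge is forbidden.

Forbidden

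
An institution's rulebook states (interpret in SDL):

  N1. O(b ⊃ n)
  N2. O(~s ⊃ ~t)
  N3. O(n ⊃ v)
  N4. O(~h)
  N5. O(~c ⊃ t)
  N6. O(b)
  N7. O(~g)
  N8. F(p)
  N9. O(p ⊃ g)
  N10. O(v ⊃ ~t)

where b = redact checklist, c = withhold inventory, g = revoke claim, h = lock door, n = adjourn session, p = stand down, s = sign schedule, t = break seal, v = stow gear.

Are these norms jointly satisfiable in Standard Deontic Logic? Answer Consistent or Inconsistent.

Premise 9 is O(p ⊃ g), but O(p) is not derivable from the premises, so it does not yield O(g).
So O(g) is not derivable, and the apparent clash with O(~g) does not arise.
A world satisfying every obligation exists (e.g. b=true, c=true, g=false, h=false, n=true, p=false, s=false, t=false, v=true); no atom is both obligatory and forbidden, so the set is consistent.

Consistent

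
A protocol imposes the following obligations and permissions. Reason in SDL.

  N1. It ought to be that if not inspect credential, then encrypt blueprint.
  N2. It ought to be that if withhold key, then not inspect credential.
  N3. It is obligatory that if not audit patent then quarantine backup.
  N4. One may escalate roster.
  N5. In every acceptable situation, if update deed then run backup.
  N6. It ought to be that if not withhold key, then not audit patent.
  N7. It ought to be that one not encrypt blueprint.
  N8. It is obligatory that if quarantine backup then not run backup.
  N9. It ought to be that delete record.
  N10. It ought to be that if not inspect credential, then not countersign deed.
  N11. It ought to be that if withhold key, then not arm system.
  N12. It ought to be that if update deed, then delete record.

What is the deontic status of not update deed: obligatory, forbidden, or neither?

Obligatory

Premise 7 gives O(¬encrypt_blueprint).
Premise 1 is O(¬inspect_credential → encrypt_blueprint); contrapositively O(¬encrypt_blueprint → inspect_credential). Since O(¬encrypt_blueprint) holds, K gives O(inspect_credential).
The contrapositive of premise 2 (O(withhold_key → ¬inspect_credential)) is O(inspect_credential → ¬withhold_key), and O(inspect_credential) is already established, so O(¬withhold_key).
From O(¬withhold_key) and premise 6, O(¬withhold_key → ¬audit_patent), we obtain O(¬audit_patent).
Premise 3 is O(¬audit_patent → quarantine_backup); since O(¬audit_patent), deontic closure gives O(quarantine_backup).
With premise 8, O(quarantine_backup → ¬run_backup), the K-axiom yields O(¬run_backup).
Premise 5 is O(update_deed → run_backup); contrapositively O(¬run_backup → ¬update_deed). Since O(¬run_backup) holds, K gives O(¬update_deed).
Premises 4, 9, 10, 11, 12 do not contribute to this derivation.
Hence ¬update_deed is obligatory.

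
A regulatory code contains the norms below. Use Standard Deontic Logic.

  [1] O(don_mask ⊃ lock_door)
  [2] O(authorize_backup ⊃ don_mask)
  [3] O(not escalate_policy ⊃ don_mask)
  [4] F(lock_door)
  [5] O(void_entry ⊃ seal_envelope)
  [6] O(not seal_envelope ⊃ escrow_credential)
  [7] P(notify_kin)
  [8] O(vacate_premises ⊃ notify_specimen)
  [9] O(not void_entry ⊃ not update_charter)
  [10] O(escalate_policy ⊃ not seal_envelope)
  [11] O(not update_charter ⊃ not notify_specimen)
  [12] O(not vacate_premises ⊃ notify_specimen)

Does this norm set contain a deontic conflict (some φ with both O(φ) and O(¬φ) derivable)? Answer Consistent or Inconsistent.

Premises 12 and 8 are O(not vacate_premises ⊃ notify_specimen) and O(vacate_premises ⊃ notify_specimen); every ideal world satisfies not vacate_premises or vacate_premises, so in either case notify_specimen holds — hence O(notify_specimen).
Premise 11 is O(not update_charter ⊃ not notify_specimen); contrapositively O(notify_specimen ⊃ update_charter). Since O(notify_specimen) holds, K gives O(update_charter).
The contrapositive of premise 9 (O(not void_entry ⊃ not update_charter)) is O(update_charter ⊃ void_entry), and O(update_charter) is already established, so O(void_entry).
Applying K to premise 5 (O(void_entry ⊃ seal_envelope)) and O(void_entry) yields O(seal_envelope).
Premise 10, O(escalate_policy ⊃ not seal_envelope), contraposes to O(seal_envelope ⊃ not escalate_policy); with O(seal_envelope) we get O(not escalate_policy).
From O(not escalate_policy) and premise 3, O(not escalate_policy ⊃ don_mask), we obtain O(don_mask).
With premise 1, O(don_mask ⊃ lock_door), the K-axiom yields O(lock_door).
However, F(lock_door) at premise 4 amounts to O(not lock_door).
We now have both O(lock_door) and O(not lock_door) — lock_door is simultaneously obligatory and forbidden, violating the D-axiom.

Inconsistent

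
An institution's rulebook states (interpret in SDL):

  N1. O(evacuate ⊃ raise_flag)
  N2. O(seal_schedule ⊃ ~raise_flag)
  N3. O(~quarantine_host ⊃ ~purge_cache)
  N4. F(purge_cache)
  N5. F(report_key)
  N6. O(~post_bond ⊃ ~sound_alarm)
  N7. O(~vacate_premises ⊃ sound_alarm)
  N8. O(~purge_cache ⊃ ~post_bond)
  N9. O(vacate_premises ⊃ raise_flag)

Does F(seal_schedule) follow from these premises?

Premise 4, F(purge_cache), is equivalent to O(~purge_cache).
Applying K to premise 8 (O(~purge_cache ⊃ ~post_bond)) and O(~purge_cache) yields O(~post_bond).
Applying K to premise 6 (O(~post_bond ⊃ ~sound_alarm)) and O(~post_bond) yields O(~sound_alarm).
Premise 7, O(~vacate_premises ⊃ sound_alarm), contraposes to O(~sound_alarm ⊃ vacate_premises); with O(~sound_alarm) we get O(vacate_premises).
From O(vacate_premises) and premise 9, O(vacate_premises ⊃ raise_flag), we obtain O(raise_flag).
The contrapositive of premise 2 (O(seal_schedule ⊃ ~raise_flag)) is O(raise_flag ⊃ ~seal_schedule), and O(raise_flag) is already established, so O(~seal_schedule).
Premises 1, 3, 5 do not contribute to this derivation.
So O(~seal_schedule) holds, i.e. F(seal_schedule). The claim follows.

Yes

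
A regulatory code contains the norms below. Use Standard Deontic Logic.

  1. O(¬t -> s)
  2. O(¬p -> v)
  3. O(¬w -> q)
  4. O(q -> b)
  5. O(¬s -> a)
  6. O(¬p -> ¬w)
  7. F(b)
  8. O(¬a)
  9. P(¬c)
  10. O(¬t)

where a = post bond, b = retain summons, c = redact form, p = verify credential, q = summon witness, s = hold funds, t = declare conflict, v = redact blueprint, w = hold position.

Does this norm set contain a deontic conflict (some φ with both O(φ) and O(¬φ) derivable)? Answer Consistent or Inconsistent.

Consistent

Premise 5 is O(¬s -> a), but O(¬s) is not derivable from the premises, so it does not yield O(a).
So O(a) is not derivable, and the apparent clash with O(¬a) does not arise.
A world satisfying every obligation exists (e.g. a=false, b=false, c=false, p=true, q=false, s=true, t=false, v=false, w=true); no atom is both obligatory and forbidden, so the set is consistent.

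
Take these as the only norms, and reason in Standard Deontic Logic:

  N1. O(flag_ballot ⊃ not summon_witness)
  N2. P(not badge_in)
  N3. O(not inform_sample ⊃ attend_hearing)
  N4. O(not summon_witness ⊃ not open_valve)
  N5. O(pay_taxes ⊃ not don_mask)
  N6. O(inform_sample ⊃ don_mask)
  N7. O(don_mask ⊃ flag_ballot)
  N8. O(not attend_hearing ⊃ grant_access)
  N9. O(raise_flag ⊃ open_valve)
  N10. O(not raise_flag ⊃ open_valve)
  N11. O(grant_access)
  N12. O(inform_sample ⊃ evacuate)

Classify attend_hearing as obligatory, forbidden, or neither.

Obligatory

Premises 10 and 9 are O(not raise_flag ⊃ open_valve) and O(raise_flag ⊃ open_valve); every ideal world satisfies not raise_flag or raise_flag, so in either case open_valve holds — hence O(open_valve).
Premise 4 is O(not summon_witness ⊃ not open_valve); contrapositively O(open_valve ⊃ summon_witness). Since O(open_valve) holds, K gives O(summon_witness).
Premise 1 is O(flag_ballot ⊃ not summon_witness); contrapositively O(summon_witness ⊃ not flag_ballot). Since O(summon_witness) holds, K gives O(not flag_ballot).
The contrapositive of premise 7 (O(don_mask ⊃ flag_ballot)) is O(not flag_ballot ⊃ not don_mask), and O(not flag_ballot) is already established, so O(not don_mask).
Premise 6, O(inform_sample ⊃ don_mask), contraposes to O(not don_mask ⊃ not inform_sample); with O(not don_mask) we get O(not inform_sample).
Applying K to premise 3 (O(not inform_sample ⊃ attend_hearing)) and O(not inform_sample) yields O(attend_hearing).
Premises 2, 5, 8, 11, 12 do not contribute to this derivation.
Hence attend_hearing is obligatory.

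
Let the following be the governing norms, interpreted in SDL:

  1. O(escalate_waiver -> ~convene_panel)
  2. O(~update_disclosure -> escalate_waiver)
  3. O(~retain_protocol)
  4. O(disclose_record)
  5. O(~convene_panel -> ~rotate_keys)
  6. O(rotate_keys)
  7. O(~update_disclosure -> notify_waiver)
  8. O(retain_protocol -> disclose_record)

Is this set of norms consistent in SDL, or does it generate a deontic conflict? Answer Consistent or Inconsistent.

Consistent

Premise 8 is O(retain_protocol -> disclose_record); even if O(disclose_record) held, inferring O(retain_protocol) would be affirming the consequent — invalid.
So O(retain_protocol) is not derivable, and the apparent clash with O(~retain_protocol) does not arise.
A world satisfying every obligation exists (e.g. convene_panel=true, disclose_record=true, escalate_waiver=false, notify_waiver=false, retain_protocol=false, rotate_keys=true, update_disclosure=true); no atom is both obligatory and forbidden, so the set is consistent.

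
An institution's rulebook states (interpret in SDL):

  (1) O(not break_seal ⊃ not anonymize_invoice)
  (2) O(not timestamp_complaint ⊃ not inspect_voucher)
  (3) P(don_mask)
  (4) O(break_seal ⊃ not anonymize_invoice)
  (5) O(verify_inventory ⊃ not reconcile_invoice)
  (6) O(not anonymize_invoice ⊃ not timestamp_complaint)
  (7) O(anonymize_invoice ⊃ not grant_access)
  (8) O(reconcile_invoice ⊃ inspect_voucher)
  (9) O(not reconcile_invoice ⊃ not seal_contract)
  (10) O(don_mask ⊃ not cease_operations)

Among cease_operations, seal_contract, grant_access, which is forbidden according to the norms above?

seal_contract

Premises 4 and 1 are O(break_seal ⊃ not anonymize_invoice) and O(not break_seal ⊃ not anonymize_invoice); every ideal world satisfies break_seal or not break_seal, so in either case not anonymize_invoice holds — hence O(not anonymize_invoice).
Applying K to premise 6 (O(not anonymize_invoice ⊃ not timestamp_complaint)) and O(not anonymize_invoice) yields O(not timestamp_complaint).
From O(not timestamp_complaint) and premise 2, O(not timestamp_complaint ⊃ not inspect_voucher), we obtain O(not inspect_voucher).
Premise 8, O(reconcile_invoice ⊃ inspect_voucher), contraposes to O(not inspect_voucher ⊃ not reconcile_invoice); with O(not inspect_voucher) we get O(not reconcile_invoice).
From O(not reconcile_invoice) and premise 9, O(not reconcile_invoice ⊃ not seal_contract), we obtain O(not seal_contract).
So O(not seal_contract) holds, i.e. seal_contract is forbidden. None of the other listed options is forbidden under the premises.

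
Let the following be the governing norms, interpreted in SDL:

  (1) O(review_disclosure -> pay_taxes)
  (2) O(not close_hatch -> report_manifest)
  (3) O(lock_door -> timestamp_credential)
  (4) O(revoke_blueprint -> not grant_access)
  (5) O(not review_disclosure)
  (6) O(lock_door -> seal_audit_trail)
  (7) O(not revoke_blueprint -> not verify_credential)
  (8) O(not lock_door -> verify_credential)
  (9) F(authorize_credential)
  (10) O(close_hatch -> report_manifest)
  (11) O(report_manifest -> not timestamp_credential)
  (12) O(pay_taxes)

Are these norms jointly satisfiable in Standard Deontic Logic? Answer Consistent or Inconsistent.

Consistent

Premise 1 is O(review_disclosure -> pay_taxes); even if O(pay_taxes) held, inferring O(review_disclosure) would be affirming the consequent — invalid.
So O(review_disclosure) is not derivable, and the apparent clash with O(not review_disclosure) does not arise.
A world satisfying every obligation exists (e.g. authorize_credential=false, close_hatch=false, grant_access=false, lock_door=false, pay_taxes=true, report_manifest=true, review_disclosure=false, revoke_blueprint=true, seal_audit_trail=false, timestamp_credential=false, verify_credential=true); no atom is both obligatory and forbidden, so the set is consistent.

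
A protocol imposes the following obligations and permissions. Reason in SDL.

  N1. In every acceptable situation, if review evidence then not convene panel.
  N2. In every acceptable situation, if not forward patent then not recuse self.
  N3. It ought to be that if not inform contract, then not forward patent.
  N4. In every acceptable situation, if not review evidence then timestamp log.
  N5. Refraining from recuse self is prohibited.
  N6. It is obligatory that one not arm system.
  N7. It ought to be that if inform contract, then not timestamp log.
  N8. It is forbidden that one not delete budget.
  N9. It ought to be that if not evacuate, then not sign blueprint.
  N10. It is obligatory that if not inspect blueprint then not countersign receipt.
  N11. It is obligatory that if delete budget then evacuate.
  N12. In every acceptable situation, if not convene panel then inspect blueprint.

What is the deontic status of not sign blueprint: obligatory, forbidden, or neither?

Neither

Premise 9 is O(¬evacuate → ¬sign_blueprint), but O(¬evacuate) is not derivable from the premises, so it does not yield O(¬sign_blueprint).
No premise or chain of K-axiom applications forces O(¬sign_blueprint), and none forces O(sign_blueprint). So ¬sign_blueprint is neither obligatory nor forbidden under these norms.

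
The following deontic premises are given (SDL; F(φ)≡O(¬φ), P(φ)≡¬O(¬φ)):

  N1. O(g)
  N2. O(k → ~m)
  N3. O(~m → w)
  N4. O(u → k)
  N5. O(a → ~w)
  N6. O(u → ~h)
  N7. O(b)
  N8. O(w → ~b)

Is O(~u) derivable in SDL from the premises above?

Yes

Premise 7 gives O(b).
Premise 8 is O(w → ~b); contrapositively O(b → ~w). Since O(b) holds, K gives O(~w).
Premise 3 is O(~m → w); contrapositively O(~w → m). Since O(~w) holds, K gives O(m).
The contrapositive of premise 2 (O(k → ~m)) is O(m → ~k), and O(m) is already established, so O(~k).
Premise 4 is O(u → k); contrapositively O(~k → ~u). Since O(~k) holds, K gives O(~u).
Premises 1, 5, 6 do not contribute to this derivation.
So O(~u) follows.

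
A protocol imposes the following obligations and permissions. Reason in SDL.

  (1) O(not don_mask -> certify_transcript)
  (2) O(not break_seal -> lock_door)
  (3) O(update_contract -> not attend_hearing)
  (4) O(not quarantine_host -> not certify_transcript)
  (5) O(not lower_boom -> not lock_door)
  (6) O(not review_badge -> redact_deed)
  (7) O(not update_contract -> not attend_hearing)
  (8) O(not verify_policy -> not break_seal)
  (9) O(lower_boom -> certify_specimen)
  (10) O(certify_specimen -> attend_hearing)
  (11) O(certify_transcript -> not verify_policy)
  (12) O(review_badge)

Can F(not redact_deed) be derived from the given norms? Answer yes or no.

No

Premise 6 is O(not review_badge -> redact_deed), but O(not review_badge) is not derivable from the premises, so it does not yield O(redact_deed).
No other premise forces O(redact_deed). An ideal world satisfying every premise can still have not redact_deed true, so F(not redact_deed) is not derivable.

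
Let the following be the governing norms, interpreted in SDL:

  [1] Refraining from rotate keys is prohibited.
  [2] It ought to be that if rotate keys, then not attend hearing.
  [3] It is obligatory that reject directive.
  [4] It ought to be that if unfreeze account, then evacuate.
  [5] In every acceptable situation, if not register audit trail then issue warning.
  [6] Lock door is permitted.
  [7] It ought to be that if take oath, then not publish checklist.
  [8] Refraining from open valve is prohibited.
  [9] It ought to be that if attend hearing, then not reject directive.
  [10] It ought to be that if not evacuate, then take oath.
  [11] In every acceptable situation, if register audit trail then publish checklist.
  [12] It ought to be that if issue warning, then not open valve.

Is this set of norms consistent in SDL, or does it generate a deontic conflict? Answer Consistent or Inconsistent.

Consistent

Premise 9 is O(attend_hearing → ¬reject_directive), but O(attend_hearing) is not derivable from the premises, so it does not yield O(¬reject_directive).
So O(¬reject_directive) is not derivable, and the apparent clash with O(reject_directive) does not arise.
A world satisfying every obligation exists (e.g. attend_hearing=false, evacuate=true, issue_warning=false, lock_door=false, open_valve=true, publish_checklist=true, register_audit_trail=true, reject_directive=true, rotate_keys=true, take_oath=false, unfreeze_account=false); no atom is both obligatory and forbidden, so the set is consistent.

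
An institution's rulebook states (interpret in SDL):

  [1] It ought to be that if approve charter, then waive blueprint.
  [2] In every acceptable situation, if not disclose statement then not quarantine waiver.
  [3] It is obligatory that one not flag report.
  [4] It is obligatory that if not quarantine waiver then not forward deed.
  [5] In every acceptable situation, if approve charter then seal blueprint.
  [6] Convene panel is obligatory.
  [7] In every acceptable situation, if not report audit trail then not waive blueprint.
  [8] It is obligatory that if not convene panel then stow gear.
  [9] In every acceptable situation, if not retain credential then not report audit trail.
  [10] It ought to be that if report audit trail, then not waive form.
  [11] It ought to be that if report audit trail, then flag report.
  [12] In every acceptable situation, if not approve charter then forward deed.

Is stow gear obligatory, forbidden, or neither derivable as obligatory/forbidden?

Neither

Premise 8 is O(¬convene_panel → stow_gear), but O(¬convene_panel) is not derivable from the premises, so it does not yield O(stow_gear).
No premise or chain of K-axiom applications forces O(stow_gear), and none forces O(¬stow_gear). So stow_gear is neither obligatory nor forbidden under these norms.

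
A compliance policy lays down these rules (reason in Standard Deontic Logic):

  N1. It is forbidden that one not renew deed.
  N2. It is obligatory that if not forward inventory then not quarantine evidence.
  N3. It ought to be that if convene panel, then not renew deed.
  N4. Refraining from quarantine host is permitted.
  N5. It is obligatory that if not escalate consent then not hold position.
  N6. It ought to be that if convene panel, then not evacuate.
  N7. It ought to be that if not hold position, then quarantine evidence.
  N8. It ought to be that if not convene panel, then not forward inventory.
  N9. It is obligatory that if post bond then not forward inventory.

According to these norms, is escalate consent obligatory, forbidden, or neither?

Obligatory

F(¬renew_deed) at premise 1 means O(renew_deed).
Premise 3, O(convene_panel → ¬renew_deed), contraposes to O(renew_deed → ¬convene_panel); with O(renew_deed) we get O(¬convene_panel).
Premise 8 is O(¬convene_panel → ¬forward_inventory); since O(¬convene_panel), deontic closure gives O(¬forward_inventory).
Applying K to premise 2 (O(¬forward_inventory → ¬quarantine_evidence)) and O(¬forward_inventory) yields O(¬quarantine_evidence).
Premise 7 is O(¬hold_position → quarantine_evidence); contrapositively O(¬quarantine_evidence → hold_position). Since O(¬quarantine_evidence) holds, K gives O(hold_position).
Premise 5 is O(¬escalate_consent → ¬hold_position); contrapositively O(hold_position → escalate_consent). Since O(hold_position) holds, K gives O(escalate_consent).
Premises 4, 6, 9 do not contribute to this derivation.
Hence escalate_consent is obligatory.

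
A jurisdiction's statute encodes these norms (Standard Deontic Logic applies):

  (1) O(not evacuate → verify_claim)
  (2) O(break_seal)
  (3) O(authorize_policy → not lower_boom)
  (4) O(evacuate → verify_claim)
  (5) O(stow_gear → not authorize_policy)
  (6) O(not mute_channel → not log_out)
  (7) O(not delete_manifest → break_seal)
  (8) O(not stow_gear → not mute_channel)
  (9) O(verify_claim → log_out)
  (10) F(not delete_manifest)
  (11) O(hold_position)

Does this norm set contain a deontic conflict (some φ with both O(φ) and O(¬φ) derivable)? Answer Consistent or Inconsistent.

Consistent

Premise 7 is O(not delete_manifest → break_seal); even if O(break_seal) held, inferring O(not delete_manifest) would be affirming the consequent — invalid.
So O(not delete_manifest) is not derivable, and the apparent clash with O(delete_manifest) does not arise.
A world satisfying every obligation exists (e.g. authorize_policy=false, break_seal=true, delete_manifest=true, evacuate=false, hold_position=true, log_out=true, lower_boom=false, mute_channel=true, stow_gear=true, verify_claim=true); no atom is both obligatory and forbidden, so the set is consistent.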